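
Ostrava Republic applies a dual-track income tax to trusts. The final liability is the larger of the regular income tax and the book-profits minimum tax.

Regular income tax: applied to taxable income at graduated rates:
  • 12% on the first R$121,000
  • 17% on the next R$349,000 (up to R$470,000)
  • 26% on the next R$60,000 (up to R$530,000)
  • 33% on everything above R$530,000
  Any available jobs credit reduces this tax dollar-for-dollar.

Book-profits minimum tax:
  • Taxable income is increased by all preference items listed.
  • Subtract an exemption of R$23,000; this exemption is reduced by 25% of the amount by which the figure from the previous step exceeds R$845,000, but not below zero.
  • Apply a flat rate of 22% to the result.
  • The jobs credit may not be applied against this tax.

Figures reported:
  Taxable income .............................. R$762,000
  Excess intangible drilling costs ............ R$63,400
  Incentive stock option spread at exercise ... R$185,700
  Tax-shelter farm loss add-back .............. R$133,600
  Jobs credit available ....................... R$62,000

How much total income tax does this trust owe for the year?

R$251,834

Book-profits minimum tax:
  Adjusted income: R$762,000 + R$63,400 + R$185,700 + R$133,600 = R$1,144,700
  Exemption: 25% × (R$1,144,700 − R$845,000) = R$74,925 ≥ R$23,000, so the exemption is fully phased out
  Base: R$1,144,700 − R$0 = R$1,144,700
  R$1,144,700 × 22% = R$251,834

Regular income tax:
  R$121,000 × 12% = R$14,520
  R$349,000 × 17% = R$59,330
  R$60,000 × 26% = R$15,600
  R$232,000 × 33% = R$76,560
  → R$166,010
  Less jobs credit R$62,000 → R$104,010

R$251,834 > R$104,010, so the book-profits minimum tax is the binding amount.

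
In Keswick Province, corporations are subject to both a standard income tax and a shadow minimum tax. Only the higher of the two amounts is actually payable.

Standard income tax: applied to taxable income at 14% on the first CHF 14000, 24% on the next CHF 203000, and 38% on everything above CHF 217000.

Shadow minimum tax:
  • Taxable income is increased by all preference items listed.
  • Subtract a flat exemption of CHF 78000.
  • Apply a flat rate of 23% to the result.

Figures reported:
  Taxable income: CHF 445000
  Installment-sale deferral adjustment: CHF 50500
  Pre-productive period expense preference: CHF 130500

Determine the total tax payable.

Standard income tax:
  CHF 14000 × 14% = CHF 1960
  CHF 203000 × 24% = CHF 48720
  CHF 228000 × 38% = CHF 86640
  → CHF 137320

Shadow minimum tax:
  Adjusted income: CHF 445000 + CHF 50500 + CHF 130500 = CHF 626000
  Less exemption CHF 78000 → base CHF 548000
  CHF 548000 × 23% = CHF 126040

CHF 137320 > CHF 126040, so the standard income tax governs.

CHF 137320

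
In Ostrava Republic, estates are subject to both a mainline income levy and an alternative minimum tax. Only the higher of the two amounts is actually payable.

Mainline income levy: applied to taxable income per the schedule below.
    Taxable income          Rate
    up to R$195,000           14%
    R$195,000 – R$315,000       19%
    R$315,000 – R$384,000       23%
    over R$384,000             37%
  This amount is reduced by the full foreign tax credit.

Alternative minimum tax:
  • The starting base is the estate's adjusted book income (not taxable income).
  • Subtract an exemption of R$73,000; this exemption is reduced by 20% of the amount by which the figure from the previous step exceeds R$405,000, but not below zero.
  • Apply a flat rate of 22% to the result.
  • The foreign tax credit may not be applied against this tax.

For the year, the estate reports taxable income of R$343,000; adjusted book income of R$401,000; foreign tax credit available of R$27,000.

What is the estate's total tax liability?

Alternative minimum tax:
  Base (adjusted book income): R$401,000
  Exemption: R$401,000 ≤ R$405,000, so full R$73,000 applies
  Base: R$401,000 − R$73,000 = R$328,000
  R$328,000 × 22% = R$72,160

Mainline income levy:
  R$195,000 × 14% = R$27,300
  R$120,000 × 19% = R$22,800
  R$28,000 × 23% = R$6,440
  → R$56,540
  Less foreign tax credit R$27,000 → R$29,540

R$72,160 > R$29,540, so the alternative minimum tax is the binding amount.

R$72,160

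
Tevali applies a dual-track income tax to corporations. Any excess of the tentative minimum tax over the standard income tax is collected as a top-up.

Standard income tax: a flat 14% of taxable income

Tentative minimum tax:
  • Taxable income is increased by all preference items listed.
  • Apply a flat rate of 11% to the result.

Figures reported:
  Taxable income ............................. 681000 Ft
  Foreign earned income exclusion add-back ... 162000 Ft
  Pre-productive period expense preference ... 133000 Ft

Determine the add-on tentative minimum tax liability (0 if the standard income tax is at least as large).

12020 Ft

Tentative minimum tax:
  Adjusted income: 681000 Ft + 162000 Ft + 133000 Ft = 976000 Ft
  976000 Ft × 11% = 107360 Ft

Standard income tax:
  681000 Ft × 14% = 95340 Ft

Excess of tentative minimum tax over standard income tax: 107360 Ft − 95340 Ft = 12020 Ft.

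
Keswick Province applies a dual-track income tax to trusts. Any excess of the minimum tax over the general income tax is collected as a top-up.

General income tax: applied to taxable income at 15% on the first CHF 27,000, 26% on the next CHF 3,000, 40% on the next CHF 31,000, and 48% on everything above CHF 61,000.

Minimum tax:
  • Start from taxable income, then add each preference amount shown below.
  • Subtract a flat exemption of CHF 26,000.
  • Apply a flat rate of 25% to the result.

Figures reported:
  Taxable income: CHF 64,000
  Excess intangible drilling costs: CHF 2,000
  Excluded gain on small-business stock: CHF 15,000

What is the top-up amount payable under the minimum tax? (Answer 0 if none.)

CHF 0

General income tax:
  CHF 27,000 × 15% = CHF 4,050
  CHF 3,000 × 26% = CHF 780
  CHF 31,000 × 40% = CHF 12,400
  CHF 3,000 × 48% = CHF 1,440
  → CHF 18,670

Minimum tax:
  Adjusted income: CHF 64,000 + CHF 2,000 + CHF 15,000 = CHF 81,000
  Less exemption CHF 26,000 → base CHF 55,000
  CHF 55,000 × 25% = CHF 13,750

CHF 13,750 ≤ CHF 18,670, so no add-on is due.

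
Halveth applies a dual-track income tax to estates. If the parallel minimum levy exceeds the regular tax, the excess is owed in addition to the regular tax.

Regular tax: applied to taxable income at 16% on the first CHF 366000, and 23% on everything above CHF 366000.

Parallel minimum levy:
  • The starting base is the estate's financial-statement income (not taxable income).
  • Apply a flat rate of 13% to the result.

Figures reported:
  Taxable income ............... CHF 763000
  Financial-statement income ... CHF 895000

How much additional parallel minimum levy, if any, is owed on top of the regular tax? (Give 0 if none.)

Regular tax:
  CHF 366000 × 16% = CHF 58560
  CHF 397000 × 23% = CHF 91310
  → CHF 149870

Parallel minimum levy:
  Base (financial-statement income): CHF 895000
  CHF 895000 × 13% = CHF 116350

CHF 116350 ≤ CHF 149870, so no add-on is due.

CHF 0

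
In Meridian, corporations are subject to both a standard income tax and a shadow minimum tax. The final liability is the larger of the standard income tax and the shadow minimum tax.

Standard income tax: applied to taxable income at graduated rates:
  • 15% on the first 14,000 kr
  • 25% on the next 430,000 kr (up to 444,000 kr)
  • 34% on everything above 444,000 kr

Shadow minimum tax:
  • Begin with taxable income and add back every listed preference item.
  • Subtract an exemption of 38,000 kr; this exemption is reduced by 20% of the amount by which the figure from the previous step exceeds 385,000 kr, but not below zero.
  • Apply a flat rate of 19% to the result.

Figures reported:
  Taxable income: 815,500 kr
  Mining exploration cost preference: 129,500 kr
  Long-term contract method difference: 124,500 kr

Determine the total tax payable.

235,910 kr

Shadow minimum tax:
  Adjusted income: 815,500 kr + 129,500 kr + 124,500 kr = 1,069,500 kr
  Exemption: 20% × (1,069,500 kr − 385,000 kr) = 136,900 kr ≥ 38,000 kr, so the exemption is fully phased out
  Base: 1,069,500 kr − 0 kr = 1,069,500 kr
  1,069,500 kr × 19% = 203,205 kr

Standard income tax:
  14,000 kr × 15% = 2,100 kr
  430,000 kr × 25% = 107,500 kr
  371,500 kr × 34% = 126,310 kr
  → 235,910 kr

235,910 kr > 203,205 kr, so the standard income tax governs.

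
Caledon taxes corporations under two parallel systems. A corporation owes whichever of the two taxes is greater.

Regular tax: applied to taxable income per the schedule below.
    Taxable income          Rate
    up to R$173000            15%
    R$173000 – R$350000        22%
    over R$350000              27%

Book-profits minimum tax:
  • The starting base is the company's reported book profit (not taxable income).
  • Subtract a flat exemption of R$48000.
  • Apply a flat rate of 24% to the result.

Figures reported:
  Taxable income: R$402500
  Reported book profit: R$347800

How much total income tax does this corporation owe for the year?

Regular tax:
  R$173000 × 15% = R$25950
  R$177000 × 22% = R$38940
  R$52500 × 27% = R$14175
  → R$79065

Book-profits minimum tax:
  Base (reported book profit): R$347800
  Less exemption R$48000 → base R$299800
  R$299800 × 24% = R$71952

R$79065 > R$71952, so the regular tax governs.

R$79065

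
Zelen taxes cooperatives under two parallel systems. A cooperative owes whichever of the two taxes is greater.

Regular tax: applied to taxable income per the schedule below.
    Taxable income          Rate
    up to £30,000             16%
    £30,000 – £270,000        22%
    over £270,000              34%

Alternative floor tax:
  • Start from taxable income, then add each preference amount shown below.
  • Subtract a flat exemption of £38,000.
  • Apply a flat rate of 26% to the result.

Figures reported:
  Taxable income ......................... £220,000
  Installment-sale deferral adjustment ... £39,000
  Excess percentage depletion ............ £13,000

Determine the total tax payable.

£60,840

Alternative floor tax:
  Adjusted income: £220,000 + £39,000 + £13,000 = £272,000
  Less exemption £38,000 → base £234,000
  £234,000 × 26% = £60,840

Regular tax:
  £30,000 × 16% = £4,800
  £190,000 × 22% = £41,800
  → £46,600

£60,840 > £46,600, so the alternative floor tax is the binding amount.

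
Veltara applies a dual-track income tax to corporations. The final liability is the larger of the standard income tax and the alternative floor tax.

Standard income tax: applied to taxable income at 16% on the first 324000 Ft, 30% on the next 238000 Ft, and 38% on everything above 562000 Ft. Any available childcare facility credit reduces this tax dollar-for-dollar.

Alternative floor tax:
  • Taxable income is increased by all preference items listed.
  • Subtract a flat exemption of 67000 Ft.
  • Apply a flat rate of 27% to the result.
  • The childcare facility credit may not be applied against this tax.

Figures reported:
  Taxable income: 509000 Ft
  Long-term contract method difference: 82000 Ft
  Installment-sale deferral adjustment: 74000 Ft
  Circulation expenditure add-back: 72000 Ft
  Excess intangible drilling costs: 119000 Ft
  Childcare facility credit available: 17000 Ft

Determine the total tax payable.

213030 Ft

Standard income tax:
  324000 Ft × 16% = 51840 Ft
  185000 Ft × 30% = 55500 Ft
  → 107340 Ft
  Less childcare facility credit 17000 Ft → 90340 Ft

Alternative floor tax:
  Adjusted income: 509000 Ft + 82000 Ft + 74000 Ft + 72000 Ft + 119000 Ft = 856000 Ft
  Less exemption 67000 Ft → base 789000 Ft
  789000 Ft × 27% = 213030 Ft

213030 Ft > 90340 Ft, so the alternative floor tax is the binding amount.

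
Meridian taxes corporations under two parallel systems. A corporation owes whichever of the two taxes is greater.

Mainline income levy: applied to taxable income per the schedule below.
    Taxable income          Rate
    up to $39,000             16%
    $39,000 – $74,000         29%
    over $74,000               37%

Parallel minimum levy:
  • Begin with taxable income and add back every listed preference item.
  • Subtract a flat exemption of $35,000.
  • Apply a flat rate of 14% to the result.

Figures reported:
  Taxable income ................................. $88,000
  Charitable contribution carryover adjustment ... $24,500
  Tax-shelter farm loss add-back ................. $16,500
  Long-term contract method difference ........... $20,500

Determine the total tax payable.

$21,570

Mainline income levy:
  $39,000 × 16% = $6,240
  $35,000 × 29% = $10,150
  $14,000 × 37% = $5,180
  → $21,570

Parallel minimum levy:
  Adjusted income: $88,000 + $24,500 + $16,500 + $20,500 = $149,500
  Less exemption $35,000 → base $114,500
  $114,500 × 14% = $16,030

$21,570 > $16,030, so the mainline income levy governs.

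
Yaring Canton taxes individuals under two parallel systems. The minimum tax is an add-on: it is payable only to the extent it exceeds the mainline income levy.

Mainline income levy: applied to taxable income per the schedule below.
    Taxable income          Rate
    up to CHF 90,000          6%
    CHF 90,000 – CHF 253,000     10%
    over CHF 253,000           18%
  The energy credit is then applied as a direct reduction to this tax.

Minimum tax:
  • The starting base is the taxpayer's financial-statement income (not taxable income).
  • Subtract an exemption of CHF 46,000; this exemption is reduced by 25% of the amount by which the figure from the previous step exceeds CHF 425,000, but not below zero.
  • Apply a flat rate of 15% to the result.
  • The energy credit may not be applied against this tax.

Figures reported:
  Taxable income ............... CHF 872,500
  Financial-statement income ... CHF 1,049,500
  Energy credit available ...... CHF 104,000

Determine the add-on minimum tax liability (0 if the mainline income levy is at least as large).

CHF 128,215

Minimum tax:
  Base (financial-statement income): CHF 1,049,500
  Exemption: 25% × (CHF 1,049,500 − CHF 425,000) = CHF 156,125 ≥ CHF 46,000, so the exemption is fully phased out
  Base: CHF 1,049,500 − CHF 0 = CHF 1,049,500
  CHF 1,049,500 × 15% = CHF 157,425

Mainline income levy:
  CHF 90,000 × 6% = CHF 5,400
  CHF 163,000 × 10% = CHF 16,300
  CHF 619,500 × 18% = CHF 111,510
  → CHF 133,210
  Less energy credit CHF 104,000 → CHF 29,210

Excess of minimum tax over mainline income levy: CHF 157,425 − CHF 29,210 = CHF 128,215.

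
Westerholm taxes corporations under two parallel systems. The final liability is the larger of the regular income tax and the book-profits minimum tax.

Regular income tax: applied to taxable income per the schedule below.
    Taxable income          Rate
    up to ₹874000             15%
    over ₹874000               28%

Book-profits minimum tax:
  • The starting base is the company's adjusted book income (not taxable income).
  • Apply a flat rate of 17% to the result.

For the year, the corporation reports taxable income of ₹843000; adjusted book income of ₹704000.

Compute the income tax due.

Regular income tax:
  ₹843000 × 15% = ₹126450

Book-profits minimum tax:
  Base (adjusted book income): ₹704000
  ₹704000 × 17% = ₹119680

₹126450 > ₹119680, so the regular income tax governs.

₹126450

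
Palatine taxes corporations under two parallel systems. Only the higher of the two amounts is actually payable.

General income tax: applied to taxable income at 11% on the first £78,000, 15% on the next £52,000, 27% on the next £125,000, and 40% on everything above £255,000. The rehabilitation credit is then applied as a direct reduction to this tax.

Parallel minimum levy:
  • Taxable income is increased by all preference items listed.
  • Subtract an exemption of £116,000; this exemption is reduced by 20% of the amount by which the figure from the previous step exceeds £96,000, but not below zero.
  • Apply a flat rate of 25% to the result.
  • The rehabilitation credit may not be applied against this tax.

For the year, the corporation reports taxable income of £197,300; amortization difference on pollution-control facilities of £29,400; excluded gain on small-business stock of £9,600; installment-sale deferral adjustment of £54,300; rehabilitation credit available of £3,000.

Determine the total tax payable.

General income tax:
  £78,000 × 11% = £8,580
  £52,000 × 15% = £7,800
  £67,300 × 27% = £18,171
  → £34,551
  Less rehabilitation credit £3,000 → £31,551

Parallel minimum levy:
  Adjusted income: £197,300 + £29,400 + £9,600 + £54,300 = £290,600
  Exemption: £116,000 − 20% × (£290,600 − £96,000) = £116,000 − £38,920 = £77,080
  Base: £290,600 − £77,080 = £213,520
  £213,520 × 25% = £53,380

£53,380 > £31,551, so the parallel minimum levy is the binding amount.

£53,380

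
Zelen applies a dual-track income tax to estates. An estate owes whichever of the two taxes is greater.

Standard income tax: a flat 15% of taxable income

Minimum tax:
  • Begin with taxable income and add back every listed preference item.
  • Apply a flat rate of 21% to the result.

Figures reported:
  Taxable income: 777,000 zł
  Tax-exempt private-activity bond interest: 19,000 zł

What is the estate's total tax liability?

167,160 zł

Standard income tax:
  777,000 zł × 15% = 116,550 zł

Minimum tax:
  Adjusted income: 777,000 zł + 19,000 zł = 796,000 zł
  796,000 zł × 21% = 167,160 zł

167,160 zł > 116,550 zł, so the minimum tax is the binding amount.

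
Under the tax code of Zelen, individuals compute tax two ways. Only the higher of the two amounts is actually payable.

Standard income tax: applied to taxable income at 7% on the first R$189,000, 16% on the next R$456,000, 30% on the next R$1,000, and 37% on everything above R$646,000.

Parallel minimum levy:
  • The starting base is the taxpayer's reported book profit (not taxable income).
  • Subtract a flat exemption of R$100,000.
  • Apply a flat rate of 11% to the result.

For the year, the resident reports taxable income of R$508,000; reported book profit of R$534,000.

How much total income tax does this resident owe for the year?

Standard income tax:
  R$189,000 × 7% = R$13,230
  R$319,000 × 16% = R$51,040
  → R$64,270

Parallel minimum levy:
  Base (reported book profit): R$534,000
  Less exemption R$100,000 → base R$434,000
  R$434,000 × 11% = R$47,740

R$64,270 > R$47,740, so the standard income tax governs.

R$64,270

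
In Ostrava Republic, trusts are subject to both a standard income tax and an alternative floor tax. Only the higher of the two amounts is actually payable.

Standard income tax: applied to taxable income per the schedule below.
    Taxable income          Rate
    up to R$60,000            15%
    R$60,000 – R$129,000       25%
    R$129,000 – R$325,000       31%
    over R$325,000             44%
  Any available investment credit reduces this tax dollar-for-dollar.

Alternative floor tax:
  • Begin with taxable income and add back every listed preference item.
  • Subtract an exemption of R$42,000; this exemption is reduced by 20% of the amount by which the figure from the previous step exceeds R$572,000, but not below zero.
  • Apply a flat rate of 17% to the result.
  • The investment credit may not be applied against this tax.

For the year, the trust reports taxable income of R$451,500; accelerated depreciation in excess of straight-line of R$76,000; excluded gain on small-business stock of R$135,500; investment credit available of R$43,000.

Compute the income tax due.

Standard income tax:
  R$60,000 × 15% = R$9,000
  R$69,000 × 25% = R$17,250
  R$196,000 × 31% = R$60,760
  R$126,500 × 44% = R$55,660
  → R$142,670
  Less investment credit R$43,000 → R$99,670

Alternative floor tax:
  Adjusted income: R$451,500 + R$76,000 + R$135,500 = R$663,000
  Exemption: R$42,000 − 20% × (R$663,000 − R$572,000) = R$42,000 − R$18,200 = R$23,800
  Base: R$663,000 − R$23,800 = R$639,200
  R$639,200 × 17% = R$108,664

R$108,664 > R$99,670, so the alternative floor tax is the binding amount.

R$108,664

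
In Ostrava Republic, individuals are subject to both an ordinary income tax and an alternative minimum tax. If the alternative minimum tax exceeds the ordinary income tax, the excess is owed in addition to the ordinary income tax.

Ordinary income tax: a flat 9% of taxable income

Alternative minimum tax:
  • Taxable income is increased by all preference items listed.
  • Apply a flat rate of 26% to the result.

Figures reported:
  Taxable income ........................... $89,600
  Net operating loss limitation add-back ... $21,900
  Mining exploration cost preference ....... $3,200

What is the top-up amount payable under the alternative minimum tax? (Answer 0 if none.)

Ordinary income tax:
  $89,600 × 9% = $8,064

Alternative minimum tax:
  Adjusted income: $89,600 + $21,900 + $3,200 = $114,700
  $114,700 × 26% = $29,822

Excess of alternative minimum tax over ordinary income tax: $29,822 − $8,064 = $21,758.

$21,758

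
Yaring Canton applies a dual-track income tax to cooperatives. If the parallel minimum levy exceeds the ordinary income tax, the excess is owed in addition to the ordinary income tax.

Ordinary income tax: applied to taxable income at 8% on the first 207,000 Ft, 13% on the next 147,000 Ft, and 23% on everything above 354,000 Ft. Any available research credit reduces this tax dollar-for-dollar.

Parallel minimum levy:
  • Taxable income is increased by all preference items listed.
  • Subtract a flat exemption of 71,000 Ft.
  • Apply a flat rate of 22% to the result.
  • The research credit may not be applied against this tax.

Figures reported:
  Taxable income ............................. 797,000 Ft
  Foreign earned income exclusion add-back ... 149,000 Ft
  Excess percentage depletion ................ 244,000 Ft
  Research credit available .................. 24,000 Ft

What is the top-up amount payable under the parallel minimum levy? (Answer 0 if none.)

132,620 Ft

Ordinary income tax:
  207,000 Ft × 8% = 16,560 Ft
  147,000 Ft × 13% = 19,110 Ft
  443,000 Ft × 23% = 101,890 Ft
  → 137,560 Ft
  Less research credit 24,000 Ft → 113,560 Ft

Parallel minimum levy:
  Adjusted income: 797,000 Ft + 149,000 Ft + 244,000 Ft = 1,190,000 Ft
  Less exemption 71,000 Ft → base 1,119,000 Ft
  1,119,000 Ft × 22% = 246,180 Ft

Excess of parallel minimum levy over ordinary income tax: 246,180 Ft − 113,560 Ft = 132,620 Ft.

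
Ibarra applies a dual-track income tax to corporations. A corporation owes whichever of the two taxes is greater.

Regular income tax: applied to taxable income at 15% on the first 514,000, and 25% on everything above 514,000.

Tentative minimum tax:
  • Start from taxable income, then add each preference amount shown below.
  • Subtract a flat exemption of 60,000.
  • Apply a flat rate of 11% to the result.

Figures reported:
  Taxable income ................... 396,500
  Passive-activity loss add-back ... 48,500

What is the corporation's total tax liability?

59,475

Regular income tax:
  396,500 × 15% = 59,475

Tentative minimum tax:
  Adjusted income: 396,500 + 48,500 = 445,000
  Less exemption 60,000 → base 385,000
  385,000 × 11% = 42,350

59,475 > 42,350, so the regular income tax governs.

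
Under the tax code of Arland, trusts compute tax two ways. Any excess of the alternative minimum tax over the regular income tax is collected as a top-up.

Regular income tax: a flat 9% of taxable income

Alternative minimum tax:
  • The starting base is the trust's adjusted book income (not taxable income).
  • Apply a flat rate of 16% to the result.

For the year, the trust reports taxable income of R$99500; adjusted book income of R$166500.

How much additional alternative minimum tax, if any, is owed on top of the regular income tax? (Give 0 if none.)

R$17685

Alternative minimum tax:
  Base (adjusted book income): R$166500
  R$166500 × 16% = R$26640

Regular income tax:
  R$99500 × 9% = R$8955

Excess of alternative minimum tax over regular income tax: R$26640 − R$8955 = R$17685.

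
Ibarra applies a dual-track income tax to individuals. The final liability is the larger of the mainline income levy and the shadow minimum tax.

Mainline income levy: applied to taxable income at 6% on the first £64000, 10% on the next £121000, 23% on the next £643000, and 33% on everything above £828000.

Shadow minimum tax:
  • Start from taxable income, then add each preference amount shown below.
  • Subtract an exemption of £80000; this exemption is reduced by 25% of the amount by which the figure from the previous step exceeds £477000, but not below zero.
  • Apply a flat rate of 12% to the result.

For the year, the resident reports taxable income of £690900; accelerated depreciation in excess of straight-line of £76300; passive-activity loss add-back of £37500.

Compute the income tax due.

£132297

Mainline income levy:
  £64000 × 6% = £3840
  £121000 × 10% = £12100
  £505900 × 23% = £116357
  → £132297

Shadow minimum tax:
  Adjusted income: £690900 + £76300 + £37500 = £804700
  Exemption: 25% × (£804700 − £477000) = £81925 ≥ £80000, so the exemption is fully phased out
  Base: £804700 − £0 = £804700
  £804700 × 12% = £96564

£132297 > £96564, so the mainline income levy governs.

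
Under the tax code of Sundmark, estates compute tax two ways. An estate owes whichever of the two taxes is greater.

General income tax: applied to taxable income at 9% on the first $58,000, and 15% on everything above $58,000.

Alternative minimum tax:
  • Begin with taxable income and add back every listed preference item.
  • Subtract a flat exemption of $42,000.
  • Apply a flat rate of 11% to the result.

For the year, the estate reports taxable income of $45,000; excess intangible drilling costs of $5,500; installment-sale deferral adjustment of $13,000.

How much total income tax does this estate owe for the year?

$4,050

Alternative minimum tax:
  Adjusted income: $45,000 + $5,500 + $13,000 = $63,500
  Less exemption $42,000 → base $21,500
  $21,500 × 11% = $2,365

General income tax:
  $45,000 × 9% = $4,050

$4,050 > $2,365, so the general income tax governs.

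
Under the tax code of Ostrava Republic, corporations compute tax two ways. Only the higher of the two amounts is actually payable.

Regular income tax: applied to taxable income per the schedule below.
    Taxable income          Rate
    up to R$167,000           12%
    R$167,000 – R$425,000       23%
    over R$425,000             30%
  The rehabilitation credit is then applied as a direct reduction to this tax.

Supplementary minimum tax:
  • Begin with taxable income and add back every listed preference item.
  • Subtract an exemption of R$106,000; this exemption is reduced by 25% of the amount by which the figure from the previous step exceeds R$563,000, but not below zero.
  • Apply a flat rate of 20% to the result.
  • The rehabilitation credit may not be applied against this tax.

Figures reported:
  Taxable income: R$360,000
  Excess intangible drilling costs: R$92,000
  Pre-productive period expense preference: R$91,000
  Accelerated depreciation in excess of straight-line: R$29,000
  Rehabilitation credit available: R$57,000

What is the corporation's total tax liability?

R$93,650

Supplementary minimum tax:
  Adjusted income: R$360,000 + R$92,000 + R$91,000 + R$29,000 = R$572,000
  Exemption: R$106,000 − 25% × (R$572,000 − R$563,000) = R$106,000 − R$2,250 = R$103,750
  Base: R$572,000 − R$103,750 = R$468,250
  R$468,250 × 20% = R$93,650

Regular income tax:
  R$167,000 × 12% = R$20,040
  R$193,000 × 23% = R$44,390
  → R$64,430
  Less rehabilitation credit R$57,000 → R$7,430

R$93,650 > R$7,430, so the supplementary minimum tax is the binding amount.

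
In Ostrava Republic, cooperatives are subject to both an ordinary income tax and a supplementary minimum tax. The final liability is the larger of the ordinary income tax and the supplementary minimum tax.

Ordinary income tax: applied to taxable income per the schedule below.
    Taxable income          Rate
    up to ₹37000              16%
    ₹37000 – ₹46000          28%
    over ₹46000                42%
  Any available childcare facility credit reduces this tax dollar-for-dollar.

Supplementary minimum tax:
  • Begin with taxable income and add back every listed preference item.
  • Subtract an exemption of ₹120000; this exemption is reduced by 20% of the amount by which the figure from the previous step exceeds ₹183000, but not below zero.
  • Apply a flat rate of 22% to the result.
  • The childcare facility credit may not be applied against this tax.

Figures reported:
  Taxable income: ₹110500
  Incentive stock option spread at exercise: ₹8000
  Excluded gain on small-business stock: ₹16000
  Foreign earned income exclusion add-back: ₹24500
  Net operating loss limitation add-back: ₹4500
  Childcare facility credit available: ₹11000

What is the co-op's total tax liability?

Ordinary income tax:
  ₹37000 × 16% = ₹5920
  ₹9000 × 28% = ₹2520
  ₹64500 × 42% = ₹27090
  → ₹35530
  Less childcare facility credit ₹11000 → ₹24530

Supplementary minimum tax:
  Adjusted income: ₹110500 + ₹8000 + ₹16000 + ₹24500 + ₹4500 = ₹163500
  Exemption: ₹163500 ≤ ₹183000, so full ₹120000 applies
  Base: ₹163500 − ₹120000 = ₹43500
  ₹43500 × 22% = ₹9570

₹24530 > ₹9570, so the ordinary income tax governs.

₹24530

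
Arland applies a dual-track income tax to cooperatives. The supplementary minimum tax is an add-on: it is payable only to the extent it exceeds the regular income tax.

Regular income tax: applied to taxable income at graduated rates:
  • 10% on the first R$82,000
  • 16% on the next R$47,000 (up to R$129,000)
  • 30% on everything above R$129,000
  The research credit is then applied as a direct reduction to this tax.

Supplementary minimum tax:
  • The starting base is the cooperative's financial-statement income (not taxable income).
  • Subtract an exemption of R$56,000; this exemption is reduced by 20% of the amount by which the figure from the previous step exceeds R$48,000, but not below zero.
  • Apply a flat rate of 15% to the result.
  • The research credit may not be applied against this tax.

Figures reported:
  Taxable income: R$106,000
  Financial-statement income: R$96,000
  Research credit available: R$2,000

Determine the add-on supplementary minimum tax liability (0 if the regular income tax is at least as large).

Regular income tax:
  R$82,000 × 10% = R$8,200
  R$24,000 × 16% = R$3,840
  → R$12,040
  Less research credit R$2,000 → R$10,040

Supplementary minimum tax:
  Base (financial-statement income): R$96,000
  Exemption: R$56,000 − 20% × (R$96,000 − R$48,000) = R$56,000 − R$9,600 = R$46,400
  Base: R$96,000 − R$46,400 = R$49,600
  R$49,600 × 15% = R$7,440

R$7,440 ≤ R$10,040, so no add-on is due.

R$0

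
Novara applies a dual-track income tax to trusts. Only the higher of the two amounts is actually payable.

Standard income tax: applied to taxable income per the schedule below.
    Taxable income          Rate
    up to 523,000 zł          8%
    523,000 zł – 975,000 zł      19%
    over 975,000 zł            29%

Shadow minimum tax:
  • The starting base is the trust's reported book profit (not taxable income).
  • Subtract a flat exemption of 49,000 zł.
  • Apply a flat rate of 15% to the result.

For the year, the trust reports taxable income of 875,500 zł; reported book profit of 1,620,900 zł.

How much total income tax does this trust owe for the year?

235,785 zł

Shadow minimum tax:
  Base (reported book profit): 1,620,900 zł
  Less exemption 49,000 zł → base 1,571,900 zł
  1,571,900 zł × 15% = 235,785 zł

Standard income tax:
  523,000 zł × 8% = 41,840 zł
  352,500 zł × 19% = 66,975 zł
  → 108,815 zł

235,785 zł > 108,815 zł, so the shadow minimum tax is the binding amount.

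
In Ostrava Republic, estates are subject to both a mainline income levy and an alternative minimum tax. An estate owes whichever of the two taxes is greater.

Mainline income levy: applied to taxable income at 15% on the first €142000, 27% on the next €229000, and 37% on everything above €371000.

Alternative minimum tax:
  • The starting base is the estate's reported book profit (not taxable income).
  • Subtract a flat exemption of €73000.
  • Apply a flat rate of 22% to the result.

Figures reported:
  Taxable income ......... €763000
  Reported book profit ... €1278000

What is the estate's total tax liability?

Alternative minimum tax:
  Base (reported book profit): €1278000
  Less exemption €73000 → base €1205000
  €1205000 × 22% = €265100

Mainline income levy:
  €142000 × 15% = €21300
  €229000 × 27% = €61830
  €392000 × 37% = €145040
  → €228170

€265100 > €228170, so the alternative minimum tax is the binding amount.

€265100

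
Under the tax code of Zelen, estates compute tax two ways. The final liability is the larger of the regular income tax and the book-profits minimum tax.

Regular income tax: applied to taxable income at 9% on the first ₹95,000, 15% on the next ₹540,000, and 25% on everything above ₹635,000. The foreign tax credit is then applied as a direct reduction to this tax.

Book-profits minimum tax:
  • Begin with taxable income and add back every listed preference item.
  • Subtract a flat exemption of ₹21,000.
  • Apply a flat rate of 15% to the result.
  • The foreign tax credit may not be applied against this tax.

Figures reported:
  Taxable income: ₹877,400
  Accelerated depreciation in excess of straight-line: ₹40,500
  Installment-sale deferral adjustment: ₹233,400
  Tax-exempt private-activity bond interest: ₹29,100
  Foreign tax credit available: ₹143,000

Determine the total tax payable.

Regular income tax:
  ₹95,000 × 9% = ₹8,550
  ₹540,000 × 15% = ₹81,000
  ₹242,400 × 25% = ₹60,600
  → ₹150,150
  Less foreign tax credit ₹143,000 → ₹7,150

Book-profits minimum tax:
  Adjusted income: ₹877,400 + ₹40,500 + ₹233,400 + ₹29,100 = ₹1,180,400
  Less exemption ₹21,000 → base ₹1,159,400
  ₹1,159,400 × 15% = ₹173,910

₹173,910 > ₹7,150, so the book-profits minimum tax is the binding amount.

₹173,910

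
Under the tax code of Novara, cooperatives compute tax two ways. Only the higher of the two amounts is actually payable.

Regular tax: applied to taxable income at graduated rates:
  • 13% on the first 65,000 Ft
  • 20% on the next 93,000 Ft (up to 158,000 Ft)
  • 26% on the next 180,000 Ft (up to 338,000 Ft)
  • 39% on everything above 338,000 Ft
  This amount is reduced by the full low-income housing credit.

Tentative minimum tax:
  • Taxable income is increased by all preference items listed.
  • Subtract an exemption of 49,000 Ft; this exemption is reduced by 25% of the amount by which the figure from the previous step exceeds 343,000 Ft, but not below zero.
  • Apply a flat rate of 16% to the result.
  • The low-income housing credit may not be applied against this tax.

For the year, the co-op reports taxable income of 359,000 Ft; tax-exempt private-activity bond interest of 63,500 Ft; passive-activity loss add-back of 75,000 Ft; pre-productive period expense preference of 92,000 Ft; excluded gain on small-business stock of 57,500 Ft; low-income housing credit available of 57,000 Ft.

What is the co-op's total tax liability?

Regular tax:
  65,000 Ft × 13% = 8,450 Ft
  93,000 Ft × 20% = 18,600 Ft
  180,000 Ft × 26% = 46,800 Ft
  21,000 Ft × 39% = 8,190 Ft
  → 82,040 Ft
  Less low-income housing credit 57,000 Ft → 25,040 Ft

Tentative minimum tax:
  Adjusted income: 359,000 Ft + 63,500 Ft + 75,000 Ft + 92,000 Ft + 57,500 Ft = 647,000 Ft
  Exemption: 25% × (647,000 Ft − 343,000 Ft) = 76,000 Ft ≥ 49,000 Ft, so the exemption is fully phased out
  Base: 647,000 Ft − 0 Ft = 647,000 Ft
  647,000 Ft × 16% = 103,520 Ft

103,520 Ft > 25,040 Ft, so the tentative minimum tax is the binding amount.

103,520 Ft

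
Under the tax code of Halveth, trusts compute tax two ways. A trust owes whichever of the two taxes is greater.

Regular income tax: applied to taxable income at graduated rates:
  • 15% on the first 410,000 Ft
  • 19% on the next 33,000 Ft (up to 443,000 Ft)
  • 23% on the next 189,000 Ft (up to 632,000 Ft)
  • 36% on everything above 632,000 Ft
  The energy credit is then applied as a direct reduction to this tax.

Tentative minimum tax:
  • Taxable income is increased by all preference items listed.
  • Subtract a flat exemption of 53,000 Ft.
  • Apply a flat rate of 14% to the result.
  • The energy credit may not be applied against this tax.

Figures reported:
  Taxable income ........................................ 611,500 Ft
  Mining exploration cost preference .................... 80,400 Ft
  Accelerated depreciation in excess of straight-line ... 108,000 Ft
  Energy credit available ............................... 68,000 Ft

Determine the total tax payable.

104,566 Ft

Regular income tax:
  410,000 Ft × 15% = 61,500 Ft
  33,000 Ft × 19% = 6,270 Ft
  168,500 Ft × 23% = 38,755 Ft
  → 106,525 Ft
  Less energy credit 68,000 Ft → 38,525 Ft

Tentative minimum tax:
  Adjusted income: 611,500 Ft + 80,400 Ft + 108,000 Ft = 799,900 Ft
  Less exemption 53,000 Ft → base 746,900 Ft
  746,900 Ft × 14% = 104,566 Ft

104,566 Ft > 38,525 Ft, so the tentative minimum tax is the binding amount.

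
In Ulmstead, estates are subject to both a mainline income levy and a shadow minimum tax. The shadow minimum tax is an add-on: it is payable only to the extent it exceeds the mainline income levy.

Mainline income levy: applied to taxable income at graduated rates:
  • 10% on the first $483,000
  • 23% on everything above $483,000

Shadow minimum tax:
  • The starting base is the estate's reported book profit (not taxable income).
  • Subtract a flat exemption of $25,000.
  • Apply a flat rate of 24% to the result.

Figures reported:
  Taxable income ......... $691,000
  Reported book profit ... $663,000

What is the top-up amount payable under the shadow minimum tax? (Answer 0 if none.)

$56,980

Shadow minimum tax:
  Base (reported book profit): $663,000
  Less exemption $25,000 → base $638,000
  $638,000 × 24% = $153,120

Mainline income levy:
  $483,000 × 10% = $48,300
  $208,000 × 23% = $47,840
  → $96,140

Excess of shadow minimum tax over mainline income levy: $153,120 − $96,140 = $56,980.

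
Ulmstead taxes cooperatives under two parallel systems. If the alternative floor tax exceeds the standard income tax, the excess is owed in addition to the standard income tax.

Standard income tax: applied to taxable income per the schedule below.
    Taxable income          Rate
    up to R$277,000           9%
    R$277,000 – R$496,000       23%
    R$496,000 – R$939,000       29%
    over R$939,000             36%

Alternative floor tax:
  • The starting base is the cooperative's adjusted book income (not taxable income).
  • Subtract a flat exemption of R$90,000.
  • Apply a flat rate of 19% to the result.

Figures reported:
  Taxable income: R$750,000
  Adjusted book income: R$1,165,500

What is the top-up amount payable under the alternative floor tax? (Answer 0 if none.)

Standard income tax:
  R$277,000 × 9% = R$24,930
  R$219,000 × 23% = R$50,370
  R$254,000 × 29% = R$73,660
  → R$148,960

Alternative floor tax:
  Base (adjusted book income): R$1,165,500
  Less exemption R$90,000 → base R$1,075,500
  R$1,075,500 × 19% = R$204,345

Excess of alternative floor tax over standard income tax: R$204,345 − R$148,960 = R$55,385.

R$55,385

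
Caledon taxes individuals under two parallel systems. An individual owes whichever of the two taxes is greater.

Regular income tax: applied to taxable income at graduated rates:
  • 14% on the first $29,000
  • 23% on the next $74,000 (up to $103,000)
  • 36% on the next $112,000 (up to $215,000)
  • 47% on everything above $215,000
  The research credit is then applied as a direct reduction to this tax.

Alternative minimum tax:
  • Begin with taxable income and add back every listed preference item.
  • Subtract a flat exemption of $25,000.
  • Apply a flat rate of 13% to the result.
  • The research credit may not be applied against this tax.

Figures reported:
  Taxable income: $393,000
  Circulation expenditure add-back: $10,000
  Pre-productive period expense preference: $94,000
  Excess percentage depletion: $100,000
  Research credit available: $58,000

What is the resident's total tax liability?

$87,060

Alternative minimum tax:
  Adjusted income: $393,000 + $10,000 + $94,000 + $100,000 = $597,000
  Less exemption $25,000 → base $572,000
  $572,000 × 13% = $74,360

Regular income tax:
  $29,000 × 14% = $4,060
  $74,000 × 23% = $17,020
  $112,000 × 36% = $40,320
  $178,000 × 47% = $83,660
  → $145,060
  Less research credit $58,000 → $87,060

$87,060 > $74,360, so the regular income tax governs.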